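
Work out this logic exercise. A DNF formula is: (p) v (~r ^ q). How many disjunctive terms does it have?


A DNF formula is a disjunction of terms (conjunctions).
Terms are separated by v.
Counting the disjuncts: 2 terms.

2


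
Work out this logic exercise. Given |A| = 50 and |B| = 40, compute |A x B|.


The Cartesian product A x B contains all ordered pairs (a, b).
|A x B| = |A| * |B| = 50 * 40 = 2000

2000


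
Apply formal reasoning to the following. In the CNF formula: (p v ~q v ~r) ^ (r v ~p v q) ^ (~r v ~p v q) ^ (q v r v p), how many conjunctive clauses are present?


A CNF formula is a conjunction of clauses.
Clauses are separated by ^.
Counting the conjuncts: 4 clauses.

4


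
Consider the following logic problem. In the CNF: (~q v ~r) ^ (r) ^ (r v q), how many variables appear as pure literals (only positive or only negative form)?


Check each variable for pure literal status:
p: absent (not pure)
q: mixed (not pure)
r: mixed (not pure)
Pure literal count = 0

0


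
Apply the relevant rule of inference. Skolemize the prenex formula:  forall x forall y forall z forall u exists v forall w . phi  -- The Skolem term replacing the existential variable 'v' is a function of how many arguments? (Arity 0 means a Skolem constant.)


Quantifier prefix: forall x forall y forall z forall u exists v forall w
'v' is existentially quantified at position 5.
Universal variables preceding it: x, y, z, u
Skolem function arity = 4

4


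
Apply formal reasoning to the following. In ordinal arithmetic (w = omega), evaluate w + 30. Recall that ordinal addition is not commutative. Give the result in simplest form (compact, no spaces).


Compute w + 30.
Ordinal + is associative but NOT commutative; for finite n>0, n + w = w but w + n stays w+n.
w + 30 is already in normal form (a successor ordinal beyond w).
Result = w+30

w+30


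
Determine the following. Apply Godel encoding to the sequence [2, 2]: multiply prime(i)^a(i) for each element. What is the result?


Encode each element as an exponent of the corresponding prime:
  2^2 = 4
  3^2 = 9
Product = 4 * 9 = 36

36


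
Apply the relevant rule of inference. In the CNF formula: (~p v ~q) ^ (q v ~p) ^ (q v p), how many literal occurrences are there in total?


Counting literals in each clause:
Clause 1: 2 literal(s)
Clause 2: 2 literal(s)
Clause 3: 2 literal(s)
Total = 6

6


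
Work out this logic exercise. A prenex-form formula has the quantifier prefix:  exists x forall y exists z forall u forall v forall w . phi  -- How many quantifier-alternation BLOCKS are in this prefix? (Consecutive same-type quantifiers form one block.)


Quantifier-type sequence: E A E A A A  (A=forall, E=exists)
Group into maximal same-type runs:
  Ex1 | Ax1 | Ex1 | Ax3
Number of blocks = 4

4


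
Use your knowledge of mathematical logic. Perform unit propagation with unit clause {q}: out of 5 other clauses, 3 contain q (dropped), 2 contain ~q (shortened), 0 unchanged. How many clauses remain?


Satisfied (removed): 3
Shortened (remain): 2
Unchanged (remain): 0
Remaining = 2 + 0 = 2

2


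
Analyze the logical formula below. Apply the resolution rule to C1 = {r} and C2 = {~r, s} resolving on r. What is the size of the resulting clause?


Remove r from C1 and ~r from C2.
C1 remainder: {}
C2 remainder: {s}
Union (resolvent): {s}
Resolvent has 1 literal(s).

1


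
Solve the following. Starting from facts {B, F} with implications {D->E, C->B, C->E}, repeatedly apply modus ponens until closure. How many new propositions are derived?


Initial facts: {B, F}
Apply modus ponens to closure:
  (no implication fires)
Final known: {B, F}
New propositions: {(none)}
Count = 0

0


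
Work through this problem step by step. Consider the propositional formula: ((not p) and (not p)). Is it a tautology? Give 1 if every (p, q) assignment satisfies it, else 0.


Check all 4 assignments:
p=0, q=0: 1
p=0, q=1: 1
p=1, q=0: 0
p=1, q=1: 0
Satisfying count = 2/4.
Tautology iff count = 4: no.

0


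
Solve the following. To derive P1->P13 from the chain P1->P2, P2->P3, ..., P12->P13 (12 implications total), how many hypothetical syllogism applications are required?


With 12 implications in a chain connecting 13 propositions:
P1->P2, P2->P3, ..., P12->P13
Steps needed = (number of implications) - 1 = 12 - 1 = 11

11


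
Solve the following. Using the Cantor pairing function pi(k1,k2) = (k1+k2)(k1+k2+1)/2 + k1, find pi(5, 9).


k1 + k2 = 14
(k1+k2)(k1+k2+1)/2 = 14 * 15 / 2 = 105
pi = 105 + 5 = 110

110


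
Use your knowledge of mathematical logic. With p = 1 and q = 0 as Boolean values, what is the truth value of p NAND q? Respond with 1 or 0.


p = 1, q = 0
Operation: p NAND q
Evaluate: 1 NAND 0 = 1

1


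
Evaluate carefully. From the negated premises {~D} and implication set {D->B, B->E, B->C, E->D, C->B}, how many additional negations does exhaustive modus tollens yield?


Initial negated facts: {~D}
Apply modus tollens to closure:
  ~D and E->D  =>  ~E
  ~E and B->E  =>  ~B
  ~B and C->B  =>  ~C
Final negated: {~B, ~C, ~D, ~E}
New negations: {~B, ~C, ~E}
Count = 3

3


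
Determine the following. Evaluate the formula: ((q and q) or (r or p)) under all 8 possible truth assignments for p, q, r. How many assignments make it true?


Check all 8 assignments:
p=0, q=0, r=0: 0
p=0, q=0, r=1: 1
p=0, q=1, r=0: 1
p=0, q=1, r=1: 1
p=1, q=0, r=0: 1
p=1, q=0, r=1: 1
p=1, q=1, r=0: 1
p=1, q=1, r=1: 1
Count of True = 7

7


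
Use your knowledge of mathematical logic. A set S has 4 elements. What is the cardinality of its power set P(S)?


The power set of a set with n elements has 2^n elements.
|P(S)| = 2^4 = 16

16


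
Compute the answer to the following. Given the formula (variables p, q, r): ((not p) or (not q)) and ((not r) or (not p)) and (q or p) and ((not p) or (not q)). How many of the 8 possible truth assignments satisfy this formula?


Evaluate all 8 assignments for p, q, r:
p=0, q=0, r=0: 0
p=0, q=0, r=1: 0
p=0, q=1, r=0: 1
p=0, q=1, r=1: 1
p=1, q=0, r=0: 1
p=1, q=0, r=1: 0
p=1, q=1, r=0: 0
p=1, q=1, r=1: 0
Satisfying count = 3

3


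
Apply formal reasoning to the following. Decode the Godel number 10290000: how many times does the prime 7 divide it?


Factorize 10290000 by dividing by 7 repeatedly.
Division steps: 7 divides 10290000 exactly 3 time(s).
Exponent of 7 = 3

3


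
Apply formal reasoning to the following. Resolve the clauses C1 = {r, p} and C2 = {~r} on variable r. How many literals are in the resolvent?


Remove r from C1 and ~r from C2.
C1 remainder: {p}
C2 remainder: {}
Union (resolvent): {p}
Resolvent has 1 literal(s).

1


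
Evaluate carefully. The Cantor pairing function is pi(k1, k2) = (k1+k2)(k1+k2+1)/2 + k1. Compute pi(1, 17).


k1 + k2 = 18
(k1+k2)(k1+k2+1)/2 = 18 * 19 / 2 = 171
pi = 171 + 1 = 172

172


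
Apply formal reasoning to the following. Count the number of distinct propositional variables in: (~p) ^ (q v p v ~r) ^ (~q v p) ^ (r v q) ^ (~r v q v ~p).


Identify each variable that appears in the formula.
Variables found: p, q, r
Count = 3

3


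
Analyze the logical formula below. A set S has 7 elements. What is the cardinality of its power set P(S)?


The power set of a set with n elements has 2^n elements.
|P(S)| = 2^7 = 128

128


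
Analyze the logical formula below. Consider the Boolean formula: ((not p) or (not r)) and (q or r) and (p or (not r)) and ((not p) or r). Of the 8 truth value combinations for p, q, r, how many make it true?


Evaluate all 8 assignments for p, q, r:
p=0, q=0, r=0: 0
p=0, q=0, r=1: 0
p=0, q=1, r=0: 1
p=0, q=1, r=1: 0
p=1, q=0, r=0: 0
p=1, q=0, r=1: 0
p=1, q=1, r=0: 0
p=1, q=1, r=1: 0
Satisfying count = 1

1


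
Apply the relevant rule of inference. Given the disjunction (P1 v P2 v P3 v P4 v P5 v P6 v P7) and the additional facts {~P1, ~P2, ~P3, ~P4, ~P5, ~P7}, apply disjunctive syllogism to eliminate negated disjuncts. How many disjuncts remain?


Original disjuncts (7): P1, P2, P3, P4, P5, P6, P7
Negated (eliminate): ~P1, ~P2, ~P3, ~P4, ~P5, ~P7
Remaining disjuncts: P6
Count = 7 - 6 = 1

1


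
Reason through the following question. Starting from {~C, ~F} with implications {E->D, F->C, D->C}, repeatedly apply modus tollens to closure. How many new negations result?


Initial negated facts: {~C, ~F}
Apply modus tollens to closure:
  ~C and D->C  =>  ~D
  ~D and E->D  =>  ~E
Final negated: {~C, ~D, ~E, ~F}
New negations: {~D, ~E}
Count = 2

2


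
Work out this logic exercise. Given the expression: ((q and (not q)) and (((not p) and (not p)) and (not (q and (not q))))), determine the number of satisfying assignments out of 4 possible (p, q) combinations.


Check all 4 assignments:
p=0, q=0: 0
p=0, q=1: 0
p=1, q=0: 0
p=1, q=1: 0
Count of True = 0

0


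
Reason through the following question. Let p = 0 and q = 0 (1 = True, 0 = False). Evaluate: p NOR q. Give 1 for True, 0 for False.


p = 0, q = 0
Operation: p NOR q
Evaluate: 0 NOR 0 = 1

1


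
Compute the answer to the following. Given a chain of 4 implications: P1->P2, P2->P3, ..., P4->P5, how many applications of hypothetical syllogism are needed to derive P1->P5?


With 4 implications in a chain connecting 5 propositions:
P1->P2, P2->P3, ..., P4->P5
Steps needed = (number of implications) - 1 = 4 - 1 = 3

3


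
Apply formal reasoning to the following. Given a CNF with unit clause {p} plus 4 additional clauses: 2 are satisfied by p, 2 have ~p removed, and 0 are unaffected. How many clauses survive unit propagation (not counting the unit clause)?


Satisfied (removed): 2
Shortened (remain): 2
Unchanged (remain): 0
Remaining = 2 + 0 = 2

2


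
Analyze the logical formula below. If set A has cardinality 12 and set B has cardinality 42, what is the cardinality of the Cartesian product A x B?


The Cartesian product A x B contains all ordered pairs (a, b).
|A x B| = |A| * |B| = 12 * 42 = 504

504


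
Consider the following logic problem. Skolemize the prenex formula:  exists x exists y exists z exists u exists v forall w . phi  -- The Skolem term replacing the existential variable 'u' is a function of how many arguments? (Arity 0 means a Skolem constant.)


Quantifier prefix: exists x exists y exists z exists u exists v forall w
'u' is existentially quantified at position 4.
No universal quantifiers precede it.
Skolem function arity = 0 (a Skolem constant)

0


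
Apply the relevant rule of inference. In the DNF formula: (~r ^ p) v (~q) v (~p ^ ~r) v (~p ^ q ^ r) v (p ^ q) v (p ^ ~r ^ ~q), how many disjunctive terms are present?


A DNF formula is a disjunction of terms (conjunctions).
Terms are separated by v.
Counting the disjuncts: 6 terms.

6


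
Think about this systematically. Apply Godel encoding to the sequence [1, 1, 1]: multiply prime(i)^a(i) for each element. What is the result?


Encode each element as an exponent of the corresponding prime:
  2^1 = 2
  3^1 = 3
  5^1 = 5
Product = 2 * 3 * 5 = 30

30


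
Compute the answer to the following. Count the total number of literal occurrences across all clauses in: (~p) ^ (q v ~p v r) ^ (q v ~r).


Counting literals in each clause:
Clause 1: 1 literal(s)
Clause 2: 3 literal(s)
Clause 3: 2 literal(s)
Total = 6

6


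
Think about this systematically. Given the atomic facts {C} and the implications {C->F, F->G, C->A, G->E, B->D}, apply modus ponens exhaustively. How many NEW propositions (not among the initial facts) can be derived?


Initial facts: {C}
Apply modus ponens to closure:
  C and C->F  =>  F
  F and F->G  =>  G
  C and C->A  =>  A
  G and G->E  =>  E
Final known: {A, C, E, F, G}
New propositions: {A, E, F, G}
Count = 4

4


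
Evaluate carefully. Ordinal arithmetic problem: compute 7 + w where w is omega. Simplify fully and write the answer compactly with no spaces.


Compute 7 + w.
Ordinal + is associative but NOT commutative; for finite n>0, n + w = w but w + n stays w+n.
Any finite left addend is absorbed by w on the right: 7 + w = w.
Result = w

w


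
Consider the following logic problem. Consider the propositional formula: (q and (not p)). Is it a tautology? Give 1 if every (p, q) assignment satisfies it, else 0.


Check all 4 assignments:
p=0, q=0: 0
p=0, q=1: 1
p=1, q=0: 0
p=1, q=1: 0
Satisfying count = 1/4.
Tautology iff count = 4: no.

0


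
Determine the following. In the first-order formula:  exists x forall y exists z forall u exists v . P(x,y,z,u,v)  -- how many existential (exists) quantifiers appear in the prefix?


Quantifier prefix: exists x forall y exists z forall u exists v
Mark each quantifier type:
  E U E U E
Universal count = 2, Existential count = 3
Asked for existential (exists) quantifiers: 3

3


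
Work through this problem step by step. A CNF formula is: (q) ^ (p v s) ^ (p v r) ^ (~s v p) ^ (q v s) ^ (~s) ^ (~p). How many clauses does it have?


A CNF formula is a conjunction of clauses.
Clauses are separated by ^.
Counting the conjuncts: 7 clauses.

7


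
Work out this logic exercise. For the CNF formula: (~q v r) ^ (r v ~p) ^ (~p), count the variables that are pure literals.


Check each variable for pure literal status:
p: pure negative
q: pure negative
r: pure positive
Pure literal count = 3

3


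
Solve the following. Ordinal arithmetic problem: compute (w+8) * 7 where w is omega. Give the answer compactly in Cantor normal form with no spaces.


Compute (w+8) * 7.
Ordinal * is associative and left-distributive over +, but NOT commutative; for finite n>1, n*w = w but w*n stays w*n.
(w+8) * 7 = (w+8) repeated 7 times. Each intermediate +8 is absorbed by the following w; only the last survives: w*7+8.
Result = w*7+8

w*7+8


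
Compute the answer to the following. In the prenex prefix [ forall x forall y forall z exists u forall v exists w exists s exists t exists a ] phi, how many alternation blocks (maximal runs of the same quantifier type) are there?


Quantifier-type sequence: A A A E A E E E E  (A=forall, E=exists)
Group into maximal same-type runs:
  Ax3 | Ex1 | Ax1 | Ex4
Number of blocks = 4

4


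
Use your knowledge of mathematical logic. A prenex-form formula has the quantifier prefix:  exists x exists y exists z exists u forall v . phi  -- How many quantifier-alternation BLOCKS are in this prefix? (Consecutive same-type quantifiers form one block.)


Quantifier-type sequence: E E E E A  (A=forall, E=exists)
Group into maximal same-type runs:
  Ex4 | Ax1
Number of blocks = 2

2


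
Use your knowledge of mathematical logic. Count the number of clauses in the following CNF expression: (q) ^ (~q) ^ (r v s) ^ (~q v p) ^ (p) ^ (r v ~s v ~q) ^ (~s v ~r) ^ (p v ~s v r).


A CNF formula is a conjunction of clauses.
Clauses are separated by ^.
Counting the conjuncts: 8 clauses.

8


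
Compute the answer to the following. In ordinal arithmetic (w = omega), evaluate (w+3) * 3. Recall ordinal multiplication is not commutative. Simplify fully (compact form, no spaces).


Compute (w+3) * 3.
Ordinal * is associative and left-distributive over +, but NOT commutative; for finite n>1, n*w = w but w*n stays w*n.
(w+3) * 3 = (w+3) repeated 3 times. Each intermediate +3 is absorbed by the following w; only the last survives: w*3+3.
Result = w*3+3

w*3+3


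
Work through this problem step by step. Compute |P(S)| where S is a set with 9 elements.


The power set of a set with n elements has 2^n elements.
|P(S)| = 2^9 = 512

512


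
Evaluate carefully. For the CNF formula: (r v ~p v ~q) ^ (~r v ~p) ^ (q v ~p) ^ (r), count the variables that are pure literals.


Check each variable for pure literal status:
p: pure negative
q: mixed (not pure)
r: mixed (not pure)
Pure literal count = 1

1


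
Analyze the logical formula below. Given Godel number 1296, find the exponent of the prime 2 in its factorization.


Factorize 1296 by dividing by 2 repeatedly.
Division steps: 2 divides 1296 exactly 4 time(s).
Exponent of 2 = 4

4


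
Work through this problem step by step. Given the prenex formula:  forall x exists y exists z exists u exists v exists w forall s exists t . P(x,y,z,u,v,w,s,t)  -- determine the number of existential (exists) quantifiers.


Quantifier prefix: forall x exists y exists z exists u exists v exists w forall s exists t
Mark each quantifier type:
  U E E E E E U E
Universal count = 2, Existential count = 6
Asked for existential (exists) quantifiers: 6

6


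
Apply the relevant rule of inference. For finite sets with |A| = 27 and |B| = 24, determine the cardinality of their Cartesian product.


The Cartesian product A x B contains all ordered pairs (a, b).
|A x B| = |A| * |B| = 27 * 24 = 648

648


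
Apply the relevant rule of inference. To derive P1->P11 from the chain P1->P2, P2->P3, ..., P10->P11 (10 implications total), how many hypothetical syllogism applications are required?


With 10 implications in a chain connecting 11 propositions:
P1->P2, P2->P3, ..., P10->P11
Steps needed = (number of implications) - 1 = 10 - 1 = 9

9


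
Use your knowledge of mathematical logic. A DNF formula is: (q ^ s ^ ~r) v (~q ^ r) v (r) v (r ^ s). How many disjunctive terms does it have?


A DNF formula is a disjunction of terms (conjunctions).
Terms are separated by v.
Counting the disjuncts: 4 terms.

4


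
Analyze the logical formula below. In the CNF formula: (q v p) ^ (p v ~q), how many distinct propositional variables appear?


Identify each variable that appears in the formula.
Variables found: p, q
Count = 2

2


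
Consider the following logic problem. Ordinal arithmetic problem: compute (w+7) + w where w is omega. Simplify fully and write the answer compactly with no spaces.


Compute (w+7) + w.
Ordinal + is associative but NOT commutative; for finite n>0, n + w = w but w + n stays w+n.
(w+7) + w = w + (7+w) = w + w = w*2 (the finite tail 7 is absorbed by the right w).
Result = w*2

w*2


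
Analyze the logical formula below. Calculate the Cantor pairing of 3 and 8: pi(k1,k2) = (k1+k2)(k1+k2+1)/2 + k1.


k1 + k2 = 11
(k1+k2)(k1+k2+1)/2 = 11 * 12 / 2 = 66
pi = 66 + 3 = 69

69


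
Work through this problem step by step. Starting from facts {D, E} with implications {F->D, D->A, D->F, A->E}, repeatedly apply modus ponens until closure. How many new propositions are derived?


Initial facts: {D, E}
Apply modus ponens to closure:
  D and D->A  =>  A
  D and D->F  =>  F
Final known: {A, D, E, F}
New propositions: {A, F}
Count = 2

2


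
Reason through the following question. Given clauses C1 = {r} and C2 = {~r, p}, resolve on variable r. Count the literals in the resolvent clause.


Remove r from C1 and ~r from C2.
C1 remainder: {}
C2 remainder: {p}
Union (resolvent): {p}
Resolvent has 1 literal(s).

1


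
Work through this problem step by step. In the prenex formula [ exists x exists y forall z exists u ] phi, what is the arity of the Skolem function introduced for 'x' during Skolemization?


Quantifier prefix: exists x exists y forall z exists u
'x' is existentially quantified at position 1.
No universal quantifiers precede it.
Skolem function arity = 0 (a Skolem constant)

0


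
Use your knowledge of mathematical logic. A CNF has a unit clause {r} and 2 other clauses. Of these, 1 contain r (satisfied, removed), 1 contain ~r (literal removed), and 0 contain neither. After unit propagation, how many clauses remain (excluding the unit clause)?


Satisfied (removed): 1
Shortened (remain): 1
Unchanged (remain): 0
Remaining = 1 + 0 = 1

1


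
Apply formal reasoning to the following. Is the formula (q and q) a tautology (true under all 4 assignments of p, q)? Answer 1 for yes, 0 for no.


Check all 4 assignments:
p=0, q=0: 0
p=0, q=1: 1
p=1, q=0: 0
p=1, q=1: 1
Satisfying count = 2/4.
Tautology iff count = 4: no.

0


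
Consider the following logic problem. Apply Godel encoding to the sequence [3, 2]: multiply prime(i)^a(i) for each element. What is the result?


Encode each element as an exponent of the corresponding prime:
  2^3 = 8
  3^2 = 9
Product = 8 * 9 = 72

72


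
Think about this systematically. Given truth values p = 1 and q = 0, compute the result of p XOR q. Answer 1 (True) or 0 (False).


p = 1, q = 0
Operation: p XOR q
Evaluate: 1 XOR 0 = 1

1


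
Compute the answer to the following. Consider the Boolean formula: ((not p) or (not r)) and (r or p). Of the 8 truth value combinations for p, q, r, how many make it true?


Evaluate all 8 assignments for p, q, r:
p=0, q=0, r=0: 0
p=0, q=0, r=1: 1
p=0, q=1, r=0: 0
p=0, q=1, r=1: 1
p=1, q=0, r=0: 1
p=1, q=0, r=1: 0
p=1, q=1, r=0: 1
p=1, q=1, r=1: 0
Satisfying count = 4

4


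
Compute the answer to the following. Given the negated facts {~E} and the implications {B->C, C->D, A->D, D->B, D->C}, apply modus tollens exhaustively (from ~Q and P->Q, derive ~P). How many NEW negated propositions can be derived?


Initial negated facts: {~E}
Apply modus tollens to closure:
  (no implication fires)
Final negated: {~E}
New negations: {(none)}
Count = 0

0


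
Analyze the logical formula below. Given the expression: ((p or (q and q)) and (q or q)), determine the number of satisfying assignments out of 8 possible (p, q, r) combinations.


Check all 8 assignments:
p=0, q=0, r=0: 0
p=0, q=0, r=1: 0
p=0, q=1, r=0: 1
p=0, q=1, r=1: 1
p=1, q=0, r=0: 0
p=1, q=0, r=1: 0
p=1, q=1, r=0: 1
p=1, q=1, r=1: 1
Count of True = 4

4


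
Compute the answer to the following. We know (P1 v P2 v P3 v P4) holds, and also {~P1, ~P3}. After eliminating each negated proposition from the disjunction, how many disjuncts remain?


Original disjuncts (4): P1, P2, P3, P4
Negated (eliminate): ~P1, ~P3
Remaining disjuncts: P2, P4
Count = 4 - 2 = 2

2


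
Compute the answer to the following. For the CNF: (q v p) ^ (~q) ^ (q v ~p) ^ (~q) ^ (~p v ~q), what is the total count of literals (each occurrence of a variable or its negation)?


Counting literals in each clause:
Clause 1: 2 literal(s)
Clause 2: 1 literal(s)
Clause 3: 2 literal(s)
Clause 4: 1 literal(s)
Clause 5: 2 literal(s)
Total = 8

8


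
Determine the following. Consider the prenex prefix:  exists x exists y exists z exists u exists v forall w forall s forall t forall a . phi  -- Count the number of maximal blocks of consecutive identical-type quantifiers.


Quantifier-type sequence: E E E E E A A A A  (A=forall, E=exists)
Group into maximal same-type runs:
  Ex5 | Ax4
Number of blocks = 2

2


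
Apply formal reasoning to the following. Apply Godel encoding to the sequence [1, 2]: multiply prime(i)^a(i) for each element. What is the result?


Encode each element as an exponent of the corresponding prime:
  2^1 = 2
  3^2 = 9
Product = 2 * 9 = 18

18


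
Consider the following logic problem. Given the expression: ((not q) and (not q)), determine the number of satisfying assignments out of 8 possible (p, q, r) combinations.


Check all 8 assignments:
p=0, q=0, r=0: 1
p=0, q=0, r=1: 1
p=0, q=1, r=0: 0
p=0, q=1, r=1: 0
p=1, q=0, r=0: 1
p=1, q=0, r=1: 1
p=1, q=1, r=0: 0
p=1, q=1, r=1: 0
Count of True = 4

4


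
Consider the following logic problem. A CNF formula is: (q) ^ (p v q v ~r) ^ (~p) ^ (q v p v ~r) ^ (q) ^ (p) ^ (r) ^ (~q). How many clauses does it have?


A CNF formula is a conjunction of clauses.
Clauses are separated by ^.
Counting the conjuncts: 8 clauses.

8


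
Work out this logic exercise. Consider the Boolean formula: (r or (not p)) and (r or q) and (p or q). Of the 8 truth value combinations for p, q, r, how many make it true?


Evaluate all 8 assignments for p, q, r:
p=0, q=0, r=0: 0
p=0, q=0, r=1: 0
p=0, q=1, r=0: 1
p=0, q=1, r=1: 1
p=1, q=0, r=0: 0
p=1, q=0, r=1: 1
p=1, q=1, r=0: 0
p=1, q=1, r=1: 1
Satisfying count = 4

4


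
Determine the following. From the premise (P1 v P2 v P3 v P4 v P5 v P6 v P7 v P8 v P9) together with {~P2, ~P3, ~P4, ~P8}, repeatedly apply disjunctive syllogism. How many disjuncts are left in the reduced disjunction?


Original disjuncts (9): P1, P2, P3, P4, P5, P6, P7, P8, P9
Negated (eliminate): ~P2, ~P3, ~P4, ~P8
Remaining disjuncts: P1, P5, P6, P7, P9
Count = 9 - 4 = 5

5


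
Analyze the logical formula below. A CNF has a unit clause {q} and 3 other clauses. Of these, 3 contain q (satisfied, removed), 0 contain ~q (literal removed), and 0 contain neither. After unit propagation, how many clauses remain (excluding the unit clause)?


Satisfied (removed): 3
Shortened (remain): 0
Unchanged (remain): 0
Remaining = 0 + 0 = 0

0


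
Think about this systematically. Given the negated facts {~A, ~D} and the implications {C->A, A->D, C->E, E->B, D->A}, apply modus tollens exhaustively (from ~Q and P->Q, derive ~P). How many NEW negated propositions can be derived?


Initial negated facts: {~A, ~D}
Apply modus tollens to closure:
  ~A and C->A  =>  ~C
Final negated: {~A, ~C, ~D}
New negations: {~C}
Count = 1

1


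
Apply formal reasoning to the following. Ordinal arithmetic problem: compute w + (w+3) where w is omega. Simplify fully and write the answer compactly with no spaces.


Compute w + (w+3).
Ordinal + is associative but NOT commutative; for finite n>0, n + w = w but w + n stays w+n.
w + (w+3) = (w+w) + 3 = w*2+3.
Result = w*2+3

w*2+3


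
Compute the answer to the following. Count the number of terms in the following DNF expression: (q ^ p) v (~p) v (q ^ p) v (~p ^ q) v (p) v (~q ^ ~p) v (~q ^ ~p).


A DNF formula is a disjunction of terms (conjunctions).
Terms are separated by v.
Counting the disjuncts: 7 terms.

7


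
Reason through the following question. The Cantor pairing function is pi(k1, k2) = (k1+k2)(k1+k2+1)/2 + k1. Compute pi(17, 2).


k1 + k2 = 19
(k1+k2)(k1+k2+1)/2 = 19 * 20 / 2 = 190
pi = 190 + 17 = 207

207


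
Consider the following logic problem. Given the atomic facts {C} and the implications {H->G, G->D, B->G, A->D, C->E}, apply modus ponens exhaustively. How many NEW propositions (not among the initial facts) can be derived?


Initial facts: {C}
Apply modus ponens to closure:
  C and C->E  =>  E
Final known: {C, E}
New propositions: {E}
Count = 1

1


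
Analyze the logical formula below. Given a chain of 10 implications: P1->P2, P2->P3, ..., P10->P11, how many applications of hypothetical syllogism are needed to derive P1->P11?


With 10 implications in a chain connecting 11 propositions:
P1->P2, P2->P3, ..., P10->P11
Steps needed = (number of implications) - 1 = 10 - 1 = 9

9


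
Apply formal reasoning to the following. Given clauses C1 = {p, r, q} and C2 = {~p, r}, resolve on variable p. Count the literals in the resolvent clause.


Remove p from C1 and ~p from C2.
C1 remainder: {r, q}
C2 remainder: {r}
Union (resolvent): {q, r}
Resolvent has 2 literal(s).

2


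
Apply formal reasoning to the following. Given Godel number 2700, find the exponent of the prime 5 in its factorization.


Factorize 2700 by dividing by 5 repeatedly.
Division steps: 5 divides 2700 exactly 2 time(s).
Exponent of 5 = 2

2


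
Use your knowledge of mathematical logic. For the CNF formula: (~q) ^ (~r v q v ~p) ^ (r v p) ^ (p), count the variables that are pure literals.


Check each variable for pure literal status:
p: mixed (not pure)
q: mixed (not pure)
r: mixed (not pure)
Pure literal count = 0

0


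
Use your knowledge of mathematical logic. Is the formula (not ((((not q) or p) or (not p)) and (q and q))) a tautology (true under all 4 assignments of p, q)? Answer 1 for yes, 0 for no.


Check all 4 assignments:
p=0, q=0: 1
p=0, q=1: 0
p=1, q=0: 1
p=1, q=1: 0
Satisfying count = 2/4.
Tautology iff count = 4: no.

0


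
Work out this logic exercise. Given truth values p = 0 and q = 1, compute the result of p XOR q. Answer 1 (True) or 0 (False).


p = 0, q = 1
Operation: p XOR q
Evaluate: 0 XOR 1 = 1

1


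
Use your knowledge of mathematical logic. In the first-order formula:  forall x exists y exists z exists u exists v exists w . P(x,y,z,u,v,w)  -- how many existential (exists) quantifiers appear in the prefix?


Quantifier prefix: forall x exists y exists z exists u exists v exists w
Mark each quantifier type:
  U E E E E E
Universal count = 1, Existential count = 5
Asked for existential (exists) quantifiers: 5

5


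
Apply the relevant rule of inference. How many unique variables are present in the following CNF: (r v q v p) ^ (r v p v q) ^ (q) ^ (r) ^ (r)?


Identify each variable that appears in the formula.
Variables found: p, q, r
Count = 3

3


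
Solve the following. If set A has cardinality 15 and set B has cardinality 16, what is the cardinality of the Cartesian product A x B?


The Cartesian product A x B contains all ordered pairs (a, b).
|A x B| = |A| * |B| = 15 * 16 = 240

240


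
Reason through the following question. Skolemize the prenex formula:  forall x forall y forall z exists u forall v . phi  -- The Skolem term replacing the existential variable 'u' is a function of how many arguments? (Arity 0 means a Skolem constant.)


Quantifier prefix: forall x forall y forall z exists u forall v
'u' is existentially quantified at position 4.
Universal variables preceding it: x, y, z
Skolem function arity = 3

3


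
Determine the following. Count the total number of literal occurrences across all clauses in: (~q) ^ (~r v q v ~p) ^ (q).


Counting literals in each clause:
Clause 1: 1 literal(s)
Clause 2: 3 literal(s)
Clause 3: 1 literal(s)
Total = 5

5


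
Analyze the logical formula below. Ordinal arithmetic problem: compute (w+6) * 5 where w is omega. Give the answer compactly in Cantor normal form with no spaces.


Compute (w+6) * 5.
Ordinal * is associative and left-distributive over +, but NOT commutative; for finite n>1, n*w = w but w*n stays w*n.
(w+6) * 5 = (w+6) repeated 5 times. Each intermediate +6 is absorbed by the following w; only the last survives: w*5+6.
Result = w*5+6

w*5+6


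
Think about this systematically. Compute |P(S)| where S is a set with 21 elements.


The power set of a set with n elements has 2^n elements.
|P(S)| = 2^21 = 2097152

2097152


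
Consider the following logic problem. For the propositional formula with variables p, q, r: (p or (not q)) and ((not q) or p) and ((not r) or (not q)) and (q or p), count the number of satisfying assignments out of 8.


Evaluate all 8 assignments for p, q, r:
p=0, q=0, r=0: 0
p=0, q=0, r=1: 0
p=0, q=1, r=0: 0
p=0, q=1, r=1: 0
p=1, q=0, r=0: 1
p=1, q=0, r=1: 1
p=1, q=1, r=0: 1
p=1, q=1, r=1: 0
Satisfying count = 3

3


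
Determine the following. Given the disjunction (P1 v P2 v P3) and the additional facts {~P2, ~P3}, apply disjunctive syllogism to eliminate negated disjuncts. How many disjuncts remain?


Original disjuncts (3): P1, P2, P3
Negated (eliminate): ~P2, ~P3
Remaining disjuncts: P1
Count = 3 - 2 = 1

1


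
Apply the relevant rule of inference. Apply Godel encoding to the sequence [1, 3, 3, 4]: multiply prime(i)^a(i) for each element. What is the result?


Encode each element as an exponent of the corresponding prime:
  2^1 = 2
  3^3 = 27
  5^3 = 125
  7^4 = 2401
Product = 2 * 27 * 125 * 2401 = 16206750

16206750


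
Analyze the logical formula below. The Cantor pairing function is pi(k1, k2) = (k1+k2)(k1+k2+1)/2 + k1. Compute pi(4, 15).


k1 + k2 = 19
(k1+k2)(k1+k2+1)/2 = 19 * 20 / 2 = 190
pi = 190 + 4 = 194

194


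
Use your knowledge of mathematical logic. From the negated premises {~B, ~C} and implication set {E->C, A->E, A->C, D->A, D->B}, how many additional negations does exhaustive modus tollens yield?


Initial negated facts: {~B, ~C}
Apply modus tollens to closure:
  ~C and E->C  =>  ~E
  ~E and A->E  =>  ~A
  ~A and D->A  =>  ~D
Final negated: {~A, ~B, ~C, ~D, ~E}
New negations: {~A, ~D, ~E}
Count = 3

3


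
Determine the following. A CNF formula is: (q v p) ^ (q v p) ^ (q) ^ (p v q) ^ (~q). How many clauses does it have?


A CNF formula is a conjunction of clauses.
Clauses are separated by ^.
Counting the conjuncts: 5 clauses.

5


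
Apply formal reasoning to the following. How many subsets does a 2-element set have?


The power set of a set with n elements has 2^n elements.
|P(S)| = 2^2 = 4

4


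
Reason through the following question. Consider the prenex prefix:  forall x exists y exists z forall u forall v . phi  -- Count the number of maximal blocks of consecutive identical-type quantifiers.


Quantifier-type sequence: A E E A A  (A=forall, E=exists)
Group into maximal same-type runs:
  Ax1 | Ex2 | Ax2
Number of blocks = 3

3


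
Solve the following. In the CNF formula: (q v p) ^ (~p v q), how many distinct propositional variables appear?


Identify each variable that appears in the formula.
Variables found: p, q
Count = 2

2


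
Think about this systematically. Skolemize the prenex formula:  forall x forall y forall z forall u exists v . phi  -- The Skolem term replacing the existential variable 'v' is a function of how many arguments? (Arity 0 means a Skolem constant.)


Quantifier prefix: forall x forall y forall z forall u exists v
'v' is existentially quantified at position 5.
Universal variables preceding it: x, y, z, u
Skolem function arity = 4

4


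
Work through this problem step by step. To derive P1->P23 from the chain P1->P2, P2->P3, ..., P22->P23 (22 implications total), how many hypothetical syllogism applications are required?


With 22 implications in a chain connecting 23 propositions:
P1->P2, P2->P3, ..., P22->P23
Steps needed = (number of implications) - 1 = 22 - 1 = 21

21


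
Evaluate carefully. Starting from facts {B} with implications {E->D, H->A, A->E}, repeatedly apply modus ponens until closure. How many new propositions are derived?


Initial facts: {B}
Apply modus ponens to closure:
  (no implication fires)
Final known: {B}
New propositions: {(none)}
Count = 0

0


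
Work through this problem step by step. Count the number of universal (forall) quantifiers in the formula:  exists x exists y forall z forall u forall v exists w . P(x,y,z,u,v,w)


Quantifier prefix: exists x exists y forall z forall u forall v exists w
Mark each quantifier type:
  E E U U U E
Universal count = 3, Existential count = 3
Asked for universal (forall) quantifiers: 3

3


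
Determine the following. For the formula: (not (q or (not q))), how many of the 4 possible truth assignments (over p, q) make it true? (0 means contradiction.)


Check all 4 assignments:
p=0, q=0: 0
p=0, q=1: 0
p=1, q=0: 0
p=1, q=1: 0
Count of True = 0

0


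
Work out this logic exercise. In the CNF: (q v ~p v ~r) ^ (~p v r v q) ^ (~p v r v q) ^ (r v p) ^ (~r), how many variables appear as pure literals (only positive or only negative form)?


Check each variable for pure literal status:
p: mixed (not pure)
q: pure positive
r: mixed (not pure)
Pure literal count = 1

1


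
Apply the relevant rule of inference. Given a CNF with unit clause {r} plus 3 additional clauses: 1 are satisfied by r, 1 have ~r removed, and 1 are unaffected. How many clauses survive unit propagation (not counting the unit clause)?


Satisfied (removed): 1
Shortened (remain): 1
Unchanged (remain): 1
Remaining = 1 + 1 = 2

2


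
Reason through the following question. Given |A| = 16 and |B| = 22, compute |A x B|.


The Cartesian product A x B contains all ordered pairs (a, b).
|A x B| = |A| * |B| = 16 * 22 = 352

352


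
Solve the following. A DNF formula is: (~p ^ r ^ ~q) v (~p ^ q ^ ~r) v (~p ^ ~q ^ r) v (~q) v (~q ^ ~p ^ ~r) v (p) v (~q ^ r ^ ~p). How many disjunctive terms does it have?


A DNF formula is a disjunction of terms (conjunctions).
Terms are separated by v.
Counting the disjuncts: 7 terms.

7


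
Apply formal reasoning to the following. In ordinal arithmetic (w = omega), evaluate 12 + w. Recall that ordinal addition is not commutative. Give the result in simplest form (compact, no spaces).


Compute 12 + w.
Ordinal + is associative but NOT commutative; for finite n>0, n + w = w but w + n stays w+n.
Any finite left addend is absorbed by w on the right: 12 + w = w.
Result = w

w


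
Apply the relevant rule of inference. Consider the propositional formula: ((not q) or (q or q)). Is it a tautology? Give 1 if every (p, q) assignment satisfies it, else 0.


Check all 4 assignments:
p=0, q=0: 1
p=0, q=1: 1
p=1, q=0: 1
p=1, q=1: 1
Satisfying count = 4/4.
Tautology iff count = 4: yes.

1


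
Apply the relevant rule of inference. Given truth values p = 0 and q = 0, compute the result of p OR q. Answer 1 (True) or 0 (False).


p = 0, q = 0
Operation: p OR q
Evaluate: 0 OR 0 = 0

0


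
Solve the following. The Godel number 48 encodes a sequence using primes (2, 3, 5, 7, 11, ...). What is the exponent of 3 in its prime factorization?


Factorize 48 by dividing by 3 repeatedly.
Division steps: 3 divides 48 exactly 1 time(s).
Exponent of 3 = 1

1


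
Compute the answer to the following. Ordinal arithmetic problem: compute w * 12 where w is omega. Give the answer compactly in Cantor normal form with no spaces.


Compute w * 12.
Ordinal * is associative and left-distributive over +, but NOT commutative; for finite n>1, n*w = w but w*n stays w*n.
w * 12 means 12 copies of w concatenated: w*12.
Result = w*12

w*12


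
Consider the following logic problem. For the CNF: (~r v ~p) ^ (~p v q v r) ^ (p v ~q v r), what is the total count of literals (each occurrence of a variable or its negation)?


Counting literals in each clause:
Clause 1: 2 literal(s)
Clause 2: 3 literal(s)
Clause 3: 3 literal(s)
Total = 8

8


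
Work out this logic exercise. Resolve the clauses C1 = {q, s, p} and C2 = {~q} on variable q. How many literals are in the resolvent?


Remove q from C1 and ~q from C2.
C1 remainder: {s, p}
C2 remainder: {}
Union (resolvent): {p, s}
Resolvent has 2 literal(s).

2


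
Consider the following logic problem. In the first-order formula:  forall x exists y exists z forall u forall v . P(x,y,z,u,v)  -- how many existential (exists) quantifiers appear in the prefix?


Quantifier prefix: forall x exists y exists z forall u forall v
Mark each quantifier type:
  U E E U U
Universal count = 3, Existential count = 2
Asked for existential (exists) quantifiers: 2

2


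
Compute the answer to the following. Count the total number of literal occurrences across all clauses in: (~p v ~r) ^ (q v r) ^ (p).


Counting literals in each clause:
Clause 1: 2 literal(s)
Clause 2: 2 literal(s)
Clause 3: 1 literal(s)
Total = 5

5


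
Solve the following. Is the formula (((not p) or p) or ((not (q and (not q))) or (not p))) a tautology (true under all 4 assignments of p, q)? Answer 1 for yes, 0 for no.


Check all 4 assignments:
p=0, q=0: 1
p=0, q=1: 1
p=1, q=0: 1
p=1, q=1: 1
Satisfying count = 4/4.
Tautology iff count = 4: yes.

1


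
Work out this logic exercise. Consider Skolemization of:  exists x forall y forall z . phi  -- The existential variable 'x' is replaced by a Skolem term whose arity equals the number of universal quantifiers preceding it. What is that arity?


Quantifier prefix: exists x forall y forall z
'x' is existentially quantified at position 1.
No universal quantifiers precede it.
Skolem function arity = 0 (a Skolem constant)

0


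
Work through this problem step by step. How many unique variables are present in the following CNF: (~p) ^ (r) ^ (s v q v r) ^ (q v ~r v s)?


Identify each variable that appears in the formula.
Variables found: p, q, r, s
Count = 4

4


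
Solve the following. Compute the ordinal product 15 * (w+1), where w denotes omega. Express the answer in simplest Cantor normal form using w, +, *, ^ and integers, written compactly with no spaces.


Compute 15 * (w+1).
Ordinal * is associative and left-distributive over +, but NOT commutative; for finite n>1, n*w = w but w*n stays w*n.
By left-distributivity: 15 * (w+1) = 15*w + 15*1 = w + 15 = w+15.
Result = w+15

w+15


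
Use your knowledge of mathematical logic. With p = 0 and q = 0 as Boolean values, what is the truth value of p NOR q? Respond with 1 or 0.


p = 0, q = 0
Operation: p NOR q
Evaluate: 0 NOR 0 = 1

1
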